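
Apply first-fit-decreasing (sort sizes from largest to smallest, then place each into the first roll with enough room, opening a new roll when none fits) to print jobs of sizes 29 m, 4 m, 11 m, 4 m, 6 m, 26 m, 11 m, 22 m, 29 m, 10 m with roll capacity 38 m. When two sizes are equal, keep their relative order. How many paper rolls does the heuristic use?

Sorted descending: 29, 29, 26, 22, 11, 11, 10, 6, 4, 4.
  29 → roll 1 (new)  [load 29/38]
  29 → roll 2 (new)  [load 29/38]
  26 → roll 3 (new)  [load 26/38]
  22 → roll 4 (new)  [load 22/38]
  11 → roll 3  [load 37/38]
  11 → roll 4  [load 33/38]
  10 → roll 5 (new)  [load 10/38]
  6 → roll 1  [load 35/38]
  4 → roll 2  [load 33/38]
  4 → roll 2  [load 37/38]
5 paper rolls opened.

5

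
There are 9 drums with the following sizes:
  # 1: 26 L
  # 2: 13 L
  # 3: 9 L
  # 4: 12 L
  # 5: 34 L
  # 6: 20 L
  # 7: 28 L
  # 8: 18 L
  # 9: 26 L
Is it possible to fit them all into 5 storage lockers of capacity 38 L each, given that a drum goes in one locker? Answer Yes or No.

Total = 186 L; ⌈186/38⌉ = 5.
The bound of 5 does not rule out 5, but exhaustive search shows no assignment into 5 storage lockers of capacity 38 L exists — the minimum is 6.

No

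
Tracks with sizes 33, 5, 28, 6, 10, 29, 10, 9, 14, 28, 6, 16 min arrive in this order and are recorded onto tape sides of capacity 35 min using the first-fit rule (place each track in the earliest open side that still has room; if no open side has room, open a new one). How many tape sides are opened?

  33 → side 1 (new)  [load 33/35]
  5 → side 2 (new)  [load 5/35]
  28 → side 2  [load 33/35]
  6 → side 3 (new)  [load 6/35]
  10 → side 3  [load 16/35]
  29 → side 4 (new)  [load 29/35]
  10 → side 3  [load 26/35]
  9 → side 3  [load 35/35]
  14 → side 5 (new)  [load 14/35]
  28 → side 6 (new)  [load 28/35]
  6 → side 4  [load 35/35]
  16 → side 5  [load 30/35]
6 tape sides opened.

6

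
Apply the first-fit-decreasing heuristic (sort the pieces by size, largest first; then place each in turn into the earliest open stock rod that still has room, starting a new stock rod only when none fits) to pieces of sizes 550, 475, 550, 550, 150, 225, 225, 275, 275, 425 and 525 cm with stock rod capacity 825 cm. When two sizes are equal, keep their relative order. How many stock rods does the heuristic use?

Sorted descending: 550, 550, 550, 525, 475, 425, 275, 275, 225, 225, 150.
  550 → stock rod 1 (new)  [load 550/825]
  550 → stock rod 2 (new)  [load 550/825]
  550 → stock rod 3 (new)  [load 550/825]
  525 → stock rod 4 (new)  [load 525/825]
  475 → stock rod 5 (new)  [load 475/825]
  425 → stock rod 6 (new)  [load 425/825]
  275 → stock rod 1  [load 825/825]
  275 → stock rod 2  [load 825/825]
  225 → stock rod 3  [load 775/825]
  225 → stock rod 4  [load 750/825]
  150 → stock rod 5  [load 625/825]
6 stock rods opened.

6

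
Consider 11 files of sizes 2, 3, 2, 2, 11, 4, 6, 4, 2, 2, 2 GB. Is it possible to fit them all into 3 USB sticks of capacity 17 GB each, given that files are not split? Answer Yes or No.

Yes

A valid assignment using 3 USB sticks:
  USB stick 1: 11 + 6 = 17
  USB stick 2: 4 + 4 + 3 + 2 + 2 + 2 = 17
  USB stick 3: 2 + 2 + 2 = 6
Every load is within 17 GB, so 3 USB sticks suffice.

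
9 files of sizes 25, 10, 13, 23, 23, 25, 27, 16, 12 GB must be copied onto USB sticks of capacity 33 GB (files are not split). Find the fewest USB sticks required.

Total = 27 + 25 + 25 + 23 + 23 + 16 + 13 + 12 + 10 = 174 GB.
Lower bound: ⌈174/33⌉ = 6 USB sticks.
A packing using 7 USB sticks:
  USB stick 1: 27 = 27
  USB stick 2: 25 = 25
  USB stick 3: 25 = 25
  USB stick 4: 23 + 10 = 33
  USB stick 5: 23 = 23
  USB stick 6: 16 + 13 = 29
  USB stick 7: 12 = 12
No arrangement into 6 USB sticks stays within capacity, so 7 is optimal.

7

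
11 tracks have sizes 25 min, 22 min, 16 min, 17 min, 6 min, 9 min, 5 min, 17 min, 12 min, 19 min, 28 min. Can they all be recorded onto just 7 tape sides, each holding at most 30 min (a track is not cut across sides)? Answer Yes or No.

A valid assignment using 7 tape sides:
  side 1: 28 = 28
  side 2: 25 + 5 = 30
  side 3: 22 + 6 = 28
  side 4: 19 + 9 = 28
  side 5: 17 + 12 = 29
  side 6: 17 = 17
  side 7: 16 = 16
Every load is within 30 min, so 7 tape sides suffice.

Yes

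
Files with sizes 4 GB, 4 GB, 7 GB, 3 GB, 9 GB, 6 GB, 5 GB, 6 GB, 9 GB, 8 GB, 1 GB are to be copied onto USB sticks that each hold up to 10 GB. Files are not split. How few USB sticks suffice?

7

Total = 9 + 9 + 8 + 7 + 6 + 6 + 5 + 4 + 4 + 3 + 1 = 62 GB.
Lower bound: ⌈62/10⌉ = 7 USB sticks.
A packing using 7 USB sticks:
  USB stick 1: 9 + 1 = 10
  USB stick 2: 9 = 9
  USB stick 3: 8 = 8
  USB stick 4: 7 + 3 = 10
  USB stick 5: 6 + 4 = 10
  USB stick 6: 6 + 4 = 10
  USB stick 7: 5 = 5
This matches the lower bound, so 7 is optimal.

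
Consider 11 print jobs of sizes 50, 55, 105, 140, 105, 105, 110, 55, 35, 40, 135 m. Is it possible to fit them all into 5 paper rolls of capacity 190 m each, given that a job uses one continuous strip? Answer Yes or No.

No

Total = 935 m; ⌈935/190⌉ = 5.
6 print jobs each exceed half the capacity and cannot share a roll, forcing at least 6 paper rolls.
At least 6 paper rolls are required, but only 5 are allowed.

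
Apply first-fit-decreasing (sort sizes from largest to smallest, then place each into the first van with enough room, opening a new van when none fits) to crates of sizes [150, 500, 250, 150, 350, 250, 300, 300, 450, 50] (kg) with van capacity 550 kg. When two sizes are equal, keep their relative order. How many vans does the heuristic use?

Sorted descending: 500, 450, 350, 300, 300, 250, 250, 150, 150, 50.
  500 → van 1 (new)  [load 500/550]
  450 → van 2 (new)  [load 450/550]
  350 → van 3 (new)  [load 350/550]
  300 → van 4 (new)  [load 300/550]
  300 → van 5 (new)  [load 300/550]
  250 → van 4  [load 550/550]
  250 → van 5  [load 550/550]
  150 → van 3  [load 500/550]
  150 → van 6 (new)  [load 150/550]
  50 → van 1  [load 550/550]
6 vans opened.

6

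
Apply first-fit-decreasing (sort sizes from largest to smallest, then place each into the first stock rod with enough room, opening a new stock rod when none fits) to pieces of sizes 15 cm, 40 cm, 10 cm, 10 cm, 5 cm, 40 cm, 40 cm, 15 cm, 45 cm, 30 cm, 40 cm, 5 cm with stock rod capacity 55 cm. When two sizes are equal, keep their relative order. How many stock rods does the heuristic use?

Sorted descending: 45, 40, 40, 40, 40, 30, 15, 15, 10, 10, 5, 5.
  45 → stock rod 1 (new)  [load 45/55]
  40 → stock rod 2 (new)  [load 40/55]
  40 → stock rod 3 (new)  [load 40/55]
  40 → stock rod 4 (new)  [load 40/55]
  40 → stock rod 5 (new)  [load 40/55]
  30 → stock rod 6 (new)  [load 30/55]
  15 → stock rod 2  [load 55/55]
  15 → stock rod 3  [load 55/55]
  10 → stock rod 1  [load 55/55]
  10 → stock rod 4  [load 50/55]
  5 → stock rod 4  [load 55/55]
  5 → stock rod 5  [load 45/55]
6 stock rods opened.

6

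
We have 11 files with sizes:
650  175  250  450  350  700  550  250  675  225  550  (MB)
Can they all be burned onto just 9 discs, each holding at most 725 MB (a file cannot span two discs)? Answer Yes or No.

A valid assignment using 8 discs:
  disc 1: 700 = 700
  disc 2: 675 = 675
  disc 3: 650 = 650
  disc 4: 550 + 175 = 725
  disc 5: 550 = 550
  disc 6: 450 + 250 = 700
  disc 7: 350 + 250 = 600
  disc 8: 225 = 225
That uses only 8 ≤ 9, so 9 discs are enough.

Yes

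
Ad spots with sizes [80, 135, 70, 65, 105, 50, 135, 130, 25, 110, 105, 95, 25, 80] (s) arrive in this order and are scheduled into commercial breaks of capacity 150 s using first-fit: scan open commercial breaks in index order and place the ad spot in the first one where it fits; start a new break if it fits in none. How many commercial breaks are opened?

  80 → break 1 (new)  [load 80/150]
  135 → break 2 (new)  [load 135/150]
  70 → break 1  [load 150/150]
  65 → break 3 (new)  [load 65/150]
  105 → break 4 (new)  [load 105/150]
  50 → break 3  [load 115/150]
  135 → break 5 (new)  [load 135/150]
  130 → break 6 (new)  [load 130/150]
  25 → break 3  [load 140/150]
  110 → break 7 (new)  [load 110/150]
  105 → break 8 (new)  [load 105/150]
  95 → break 9 (new)  [load 95/150]
  25 → break 4  [load 130/150]
  80 → break 10 (new)  [load 80/150]
10 commercial breaks opened.

10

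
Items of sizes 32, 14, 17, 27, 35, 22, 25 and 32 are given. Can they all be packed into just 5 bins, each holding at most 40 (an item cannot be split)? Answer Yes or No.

No

Total = 204; ⌈204/40⌉ = 6.
At least 6 bins are required, but only 5 are allowed.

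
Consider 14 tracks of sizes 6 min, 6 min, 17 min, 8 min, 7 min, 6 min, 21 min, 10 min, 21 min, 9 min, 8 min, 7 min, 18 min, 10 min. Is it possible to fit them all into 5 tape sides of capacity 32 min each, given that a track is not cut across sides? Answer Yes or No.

A valid assignment using 5 tape sides:
  side 1: 21 + 10 = 31
  side 2: 21 + 10 = 31
  side 3: 18 + 8 + 6 = 32
  side 4: 17 + 9 + 6 = 32
  side 5: 8 + 7 + 7 + 6 = 28
Every load is within 32 min, so 5 tape sides suffice.

Yes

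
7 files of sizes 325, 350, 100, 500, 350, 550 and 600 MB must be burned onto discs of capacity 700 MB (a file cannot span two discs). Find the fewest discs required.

5

Total = 600 + 550 + 500 + 350 + 350 + 325 + 100 = 2775 MB.
Lower bound: ⌈2775/700⌉ = 4 discs.
A packing using 5 discs:
  disc 1: 600 + 100 = 700
  disc 2: 550 = 550
  disc 3: 500 = 500
  disc 4: 350 + 350 = 700
  disc 5: 325 = 325
No arrangement into 4 discs stays within capacity, so 5 is optimal.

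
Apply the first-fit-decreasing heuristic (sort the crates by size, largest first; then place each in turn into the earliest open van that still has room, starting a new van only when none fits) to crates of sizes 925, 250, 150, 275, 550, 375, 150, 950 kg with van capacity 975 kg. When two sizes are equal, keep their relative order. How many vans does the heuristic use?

Sorted descending: 950, 925, 550, 375, 275, 250, 150, 150.
  950 → van 1 (new)  [load 950/975]
  925 → van 2 (new)  [load 925/975]
  550 → van 3 (new)  [load 550/975]
  375 → van 3  [load 925/975]
  275 → van 4 (new)  [load 275/975]
  250 → van 4  [load 525/975]
  150 → van 4  [load 675/975]
  150 → van 4  [load 825/975]
4 vans opened.

4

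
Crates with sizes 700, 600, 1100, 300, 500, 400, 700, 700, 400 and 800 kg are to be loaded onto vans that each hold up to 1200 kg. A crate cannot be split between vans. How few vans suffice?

Total = 1100 + 800 + 700 + 700 + 700 + 600 + 500 + 400 + 400 + 300 = 6200 kg.
Lower bound: ⌈6200/1200⌉ = 6 vans.
A packing using 6 vans:
  van 1: 1100 = 1100
  van 2: 800 + 400 = 1200
  van 3: 700 + 500 = 1200
  van 4: 700 + 400 = 1100
  van 5: 700 + 300 = 1000
  van 6: 600 = 600
This matches the lower bound, so 6 is optimal.

6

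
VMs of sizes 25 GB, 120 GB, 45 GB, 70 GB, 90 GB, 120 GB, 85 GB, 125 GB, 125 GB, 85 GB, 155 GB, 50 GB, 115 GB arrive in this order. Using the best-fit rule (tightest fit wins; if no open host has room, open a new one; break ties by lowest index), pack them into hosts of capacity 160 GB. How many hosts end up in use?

10

  25 → host 1 (new)  [load 25/160]
  120 → host 1  [load 145/160]
  45 → host 2 (new)  [load 45/160]
  70 → host 2  [load 115/160]
  90 → host 3 (new)  [load 90/160]
  120 → host 4 (new)  [load 120/160]
  85 → host 5 (new)  [load 85/160]
  125 → host 6 (new)  [load 125/160]
  125 → host 7 (new)  [load 125/160]
  85 → host 8 (new)  [load 85/160]
  155 → host 9 (new)  [load 155/160]
  50 → host 3  [load 140/160]
  115 → host 10 (new)  [load 115/160]
10 hosts opened.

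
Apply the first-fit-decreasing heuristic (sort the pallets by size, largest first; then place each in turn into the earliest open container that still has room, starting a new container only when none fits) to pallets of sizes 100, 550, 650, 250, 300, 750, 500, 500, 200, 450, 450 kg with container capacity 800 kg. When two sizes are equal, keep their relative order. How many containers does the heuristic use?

7

Sorted descending: 750, 650, 550, 500, 500, 450, 450, 300, 250, 200, 100.
  750 → container 1 (new)  [load 750/800]
  650 → container 2 (new)  [load 650/800]
  550 → container 3 (new)  [load 550/800]
  500 → container 4 (new)  [load 500/800]
  500 → container 5 (new)  [load 500/800]
  450 → container 6 (new)  [load 450/800]
  450 → container 7 (new)  [load 450/800]
  300 → container 4  [load 800/800]
  250 → container 3  [load 800/800]
  200 → container 5  [load 700/800]
  100 → container 2  [load 750/800]
7 containers opened.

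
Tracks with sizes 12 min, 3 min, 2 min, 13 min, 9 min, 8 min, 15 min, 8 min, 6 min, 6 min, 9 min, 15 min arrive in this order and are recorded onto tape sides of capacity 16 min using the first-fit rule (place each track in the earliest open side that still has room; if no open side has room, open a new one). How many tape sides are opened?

  12 → side 1 (new)  [load 12/16]
  3 → side 1  [load 15/16]
  2 → side 2 (new)  [load 2/16]
  13 → side 2  [load 15/16]
  9 → side 3 (new)  [load 9/16]
  8 → side 4 (new)  [load 8/16]
  15 → side 5 (new)  [load 15/16]
  8 → side 4  [load 16/16]
  6 → side 3  [load 15/16]
  6 → side 6 (new)  [load 6/16]
  9 → side 6  [load 15/16]
  15 → side 7 (new)  [load 15/16]
7 tape sides opened.

7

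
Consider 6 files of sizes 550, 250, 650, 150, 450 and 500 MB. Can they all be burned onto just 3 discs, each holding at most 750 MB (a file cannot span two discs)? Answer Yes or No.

No

Total = 2550 MB; ⌈2550/750⌉ = 4.
At least 4 discs are required, but only 3 are allowed.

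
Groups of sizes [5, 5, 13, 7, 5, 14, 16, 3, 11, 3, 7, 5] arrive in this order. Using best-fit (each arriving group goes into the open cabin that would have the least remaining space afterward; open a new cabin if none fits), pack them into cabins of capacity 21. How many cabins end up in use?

  5 → cabin 1 (new)  [load 5/21]
  5 → cabin 1  [load 10/21]
  13 → cabin 2 (new)  [load 13/21]
  7 → cabin 2  [load 20/21]
  5 → cabin 1  [load 15/21]
  14 → cabin 3 (new)  [load 14/21]
  16 → cabin 4 (new)  [load 16/21]
  3 → cabin 4  [load 19/21]
  11 → cabin 5 (new)  [load 11/21]
  3 → cabin 1  [load 18/21]
  7 → cabin 3  [load 21/21]
  5 → cabin 5  [load 16/21]
5 cabins opened.

5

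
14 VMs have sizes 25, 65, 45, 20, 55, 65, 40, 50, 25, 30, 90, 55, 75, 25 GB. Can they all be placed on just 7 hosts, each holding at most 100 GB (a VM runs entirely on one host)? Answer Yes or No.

Yes

A valid assignment using 7 hosts:
  host 1: 90 = 90
  host 2: 75 + 25 = 100
  host 3: 65 + 30 = 95
  host 4: 65 + 25 = 90
  host 5: 55 + 45 = 100
  host 6: 55 + 40 = 95
  host 7: 50 + 25 + 20 = 95
Every load is within 100 GB, so 7 hosts suffice.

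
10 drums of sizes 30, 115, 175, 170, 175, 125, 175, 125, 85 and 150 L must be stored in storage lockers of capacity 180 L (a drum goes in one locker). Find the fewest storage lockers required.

9

Total = 175 + 175 + 175 + 170 + 150 + 125 + 125 + 115 + 85 + 30 = 1325 L.
Lower bound: ⌈1325/180⌉ = 8 storage lockers.
A packing using 9 storage lockers:
  locker 1: 175 = 175
  locker 2: 175 = 175
  locker 3: 175 = 175
  locker 4: 170 = 170
  locker 5: 150 + 30 = 180
  locker 6: 125 = 125
  locker 7: 125 = 125
  locker 8: 115 = 115
  locker 9: 85 = 85
No arrangement into 8 storage lockers stays within capacity, so 9 is optimal.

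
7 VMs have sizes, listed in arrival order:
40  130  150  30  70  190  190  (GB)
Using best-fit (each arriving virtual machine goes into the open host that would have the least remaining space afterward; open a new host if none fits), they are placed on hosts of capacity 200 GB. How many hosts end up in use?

  40 → host 1 (new)  [load 40/200]
  130 → host 1  [load 170/200]
  150 → host 2 (new)  [load 150/200]
  30 → host 1  [load 200/200]
  70 → host 3 (new)  [load 70/200]
  190 → host 4 (new)  [load 190/200]
  190 → host 5 (new)  [load 190/200]
5 hosts opened.

5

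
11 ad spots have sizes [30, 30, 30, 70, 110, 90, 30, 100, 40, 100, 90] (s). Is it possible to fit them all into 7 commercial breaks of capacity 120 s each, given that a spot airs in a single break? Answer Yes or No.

Yes

A valid assignment using 7 commercial breaks:
  break 1: 110 = 110
  break 2: 100 = 100
  break 3: 100 = 100
  break 4: 90 + 30 = 120
  break 5: 90 + 30 = 120
  break 6: 70 + 40 = 110
  break 7: 30 + 30 = 60
Every load is within 120 s, so 7 commercial breaks suffice.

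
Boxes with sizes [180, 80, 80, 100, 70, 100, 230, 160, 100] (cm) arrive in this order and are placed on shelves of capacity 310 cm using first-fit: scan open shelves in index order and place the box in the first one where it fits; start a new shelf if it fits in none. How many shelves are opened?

  180 → shelf 1 (new)  [load 180/310]
  80 → shelf 1  [load 260/310]
  80 → shelf 2 (new)  [load 80/310]
  100 → shelf 2  [load 180/310]
  70 → shelf 2  [load 250/310]
  100 → shelf 3 (new)  [load 100/310]
  230 → shelf 4 (new)  [load 230/310]
  160 → shelf 3  [load 260/310]
  100 → shelf 5 (new)  [load 100/310]
5 shelves opened.

5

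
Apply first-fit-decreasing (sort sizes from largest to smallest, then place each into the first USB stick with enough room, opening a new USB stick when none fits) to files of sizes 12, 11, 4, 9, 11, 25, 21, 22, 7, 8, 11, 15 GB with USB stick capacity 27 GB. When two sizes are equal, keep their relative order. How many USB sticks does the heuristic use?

Sorted descending: 25, 22, 21, 15, 12, 11, 11, 11, 9, 8, 7, 4.
  25 → USB stick 1 (new)  [load 25/27]
  22 → USB stick 2 (new)  [load 22/27]
  21 → USB stick 3 (new)  [load 21/27]
  15 → USB stick 4 (new)  [load 15/27]
  12 → USB stick 4  [load 27/27]
  11 → USB stick 5 (new)  [load 11/27]
  11 → USB stick 5  [load 22/27]
  11 → USB stick 6 (new)  [load 11/27]
  9 → USB stick 6  [load 20/27]
  8 → USB stick 7 (new)  [load 8/27]
  7 → USB stick 6  [load 27/27]
  4 → USB stick 2  [load 26/27]
7 USB sticks opened.

7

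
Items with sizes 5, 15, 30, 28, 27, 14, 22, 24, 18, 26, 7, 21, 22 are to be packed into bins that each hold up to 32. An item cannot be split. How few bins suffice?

10

Total = 30 + 28 + 27 + 26 + 24 + 22 + 22 + 21 + 18 + 15 + 14 + 7 + 5 = 259.
Lower bound: ⌈259/32⌉ = 9 bins.
A packing using 10 bins:
  bin 1: 30 = 30
  bin 2: 28 = 28
  bin 3: 27 + 5 = 32
  bin 4: 26 = 26
  bin 5: 24 + 7 = 31
  bin 6: 22 = 22
  bin 7: 22 = 22
  bin 8: 21 = 21
  bin 9: 18 + 14 = 32
  bin 10: 15 = 15
No arrangement into 9 bins stays within capacity, so 10 is optimal.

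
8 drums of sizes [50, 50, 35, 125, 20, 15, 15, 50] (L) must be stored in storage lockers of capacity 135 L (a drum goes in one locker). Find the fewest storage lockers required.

Total = 125 + 50 + 50 + 50 + 35 + 20 + 15 + 15 = 360 L.
Lower bound: ⌈360/135⌉ = 3 storage lockers.
A packing using 3 storage lockers:
  locker 1: 125 = 125
  locker 2: 50 + 50 + 35 = 135
  locker 3: 50 + 20 + 15 + 15 = 100
This matches the lower bound, so 3 is optimal.

3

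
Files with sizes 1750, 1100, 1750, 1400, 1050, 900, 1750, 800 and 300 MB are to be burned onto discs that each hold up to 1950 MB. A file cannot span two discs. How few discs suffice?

6

Total = 1750 + 1750 + 1750 + 1400 + 1100 + 1050 + 900 + 800 + 300 = 10800 MB.
Lower bound: ⌈10800/1950⌉ = 6 discs.
A packing using 6 discs:
  disc 1: 1750 = 1750
  disc 2: 1750 = 1750
  disc 3: 1750 = 1750
  disc 4: 1400 + 300 = 1700
  disc 5: 1100 + 800 = 1900
  disc 6: 1050 + 900 = 1950
This matches the lower bound, so 6 is optimal.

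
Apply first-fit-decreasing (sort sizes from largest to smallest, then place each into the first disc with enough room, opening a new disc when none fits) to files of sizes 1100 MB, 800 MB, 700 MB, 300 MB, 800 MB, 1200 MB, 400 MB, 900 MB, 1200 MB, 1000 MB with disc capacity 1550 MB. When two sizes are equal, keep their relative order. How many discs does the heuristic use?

7

Sorted descending: 1200, 1200, 1100, 1000, 900, 800, 800, 700, 400, 300.
  1200 → disc 1 (new)  [load 1200/1550]
  1200 → disc 2 (new)  [load 1200/1550]
  1100 → disc 3 (new)  [load 1100/1550]
  1000 → disc 4 (new)  [load 1000/1550]
  900 → disc 5 (new)  [load 900/1550]
  800 → disc 6 (new)  [load 800/1550]
  800 → disc 7 (new)  [load 800/1550]
  700 → disc 6  [load 1500/1550]
  400 → disc 3  [load 1500/1550]
  300 → disc 1  [load 1500/1550]
7 discs opened.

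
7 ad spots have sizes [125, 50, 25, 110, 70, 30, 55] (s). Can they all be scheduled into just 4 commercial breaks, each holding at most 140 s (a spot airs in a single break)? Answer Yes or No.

A valid assignment using 4 commercial breaks:
  break 1: 125 = 125
  break 2: 110 + 30 = 140
  break 3: 70 + 55 = 125
  break 4: 50 + 25 = 75
Every load is within 140 s, so 4 commercial breaks suffice.

Yes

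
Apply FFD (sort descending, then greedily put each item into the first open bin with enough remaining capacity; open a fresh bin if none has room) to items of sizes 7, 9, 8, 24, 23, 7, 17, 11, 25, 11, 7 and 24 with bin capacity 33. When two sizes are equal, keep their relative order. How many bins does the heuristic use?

6

Sorted descending: 25, 24, 24, 23, 17, 11, 11, 9, 8, 7, 7, 7.
  25 → bin 1 (new)  [load 25/33]
  24 → bin 2 (new)  [load 24/33]
  24 → bin 3 (new)  [load 24/33]
  23 → bin 4 (new)  [load 23/33]
  17 → bin 5 (new)  [load 17/33]
  11 → bin 5  [load 28/33]
  11 → bin 6 (new)  [load 11/33]
  9 → bin 2  [load 33/33]
  8 → bin 1  [load 33/33]
  7 → bin 3  [load 31/33]
  7 → bin 4  [load 30/33]
  7 → bin 6  [load 18/33]
6 bins opened.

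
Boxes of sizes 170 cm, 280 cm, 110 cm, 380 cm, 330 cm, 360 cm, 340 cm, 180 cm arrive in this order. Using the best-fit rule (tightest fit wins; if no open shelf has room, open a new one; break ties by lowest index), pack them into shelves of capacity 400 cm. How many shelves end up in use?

6

  170 → shelf 1 (new)  [load 170/400]
  280 → shelf 2 (new)  [load 280/400]
  110 → shelf 2  [load 390/400]
  380 → shelf 3 (new)  [load 380/400]
  330 → shelf 4 (new)  [load 330/400]
  360 → shelf 5 (new)  [load 360/400]
  340 → shelf 6 (new)  [load 340/400]
  180 → shelf 1  [load 350/400]
6 shelves opened.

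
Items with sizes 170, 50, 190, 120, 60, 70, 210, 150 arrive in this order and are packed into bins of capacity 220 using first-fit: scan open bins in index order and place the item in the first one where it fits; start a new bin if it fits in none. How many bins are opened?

5

  170 → bin 1 (new)  [load 170/220]
  50 → bin 1  [load 220/220]
  190 → bin 2 (new)  [load 190/220]
  120 → bin 3 (new)  [load 120/220]
  60 → bin 3  [load 180/220]
  70 → bin 4 (new)  [load 70/220]
  210 → bin 5 (new)  [load 210/220]
  150 → bin 4  [load 220/220]
5 bins opened.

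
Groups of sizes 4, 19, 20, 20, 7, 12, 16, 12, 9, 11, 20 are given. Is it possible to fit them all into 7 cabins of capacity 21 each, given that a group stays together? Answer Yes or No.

Total = 150; ⌈150/21⌉ = 8.
At least 8 cabins are required, but only 7 are allowed.

No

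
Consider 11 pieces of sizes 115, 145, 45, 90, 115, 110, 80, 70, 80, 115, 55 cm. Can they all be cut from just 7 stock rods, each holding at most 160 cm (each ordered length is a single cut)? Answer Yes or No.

No

Total = 1020 cm; ⌈1020/160⌉ = 7.
The bound of 7 does not rule out 7, but exhaustive search shows no assignment into 7 stock rods of capacity 160 cm exists — the minimum is 8.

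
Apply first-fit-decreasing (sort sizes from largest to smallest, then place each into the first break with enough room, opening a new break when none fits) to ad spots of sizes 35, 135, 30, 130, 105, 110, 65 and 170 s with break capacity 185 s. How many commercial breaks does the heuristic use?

5

Sorted descending: 170, 135, 130, 110, 105, 65, 35, 30.
  170 → break 1 (new)  [load 170/185]
  135 → break 2 (new)  [load 135/185]
  130 → break 3 (new)  [load 130/185]
  110 → break 4 (new)  [load 110/185]
  105 → break 5 (new)  [load 105/185]
  65 → break 4  [load 175/185]
  35 → break 2  [load 170/185]
  30 → break 3  [load 160/185]
5 commercial breaks opened.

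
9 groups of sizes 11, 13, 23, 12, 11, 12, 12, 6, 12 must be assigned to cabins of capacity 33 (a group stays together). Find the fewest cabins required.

Total = 23 + 13 + 12 + 12 + 12 + 12 + 11 + 11 + 6 = 112.
Lower bound: ⌈112/33⌉ = 4 cabins.
A packing using 5 cabins:
  cabin 1: 23 + 6 = 29
  cabin 2: 13 + 12 = 25
  cabin 3: 12 + 12 = 24
  cabin 4: 12 + 11 = 23
  cabin 5: 11 = 11
No arrangement into 4 cabins stays within capacity, so 5 is optimal.

5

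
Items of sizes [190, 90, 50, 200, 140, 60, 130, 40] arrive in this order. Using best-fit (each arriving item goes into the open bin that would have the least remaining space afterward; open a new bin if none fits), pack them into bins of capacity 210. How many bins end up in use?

  190 → bin 1 (new)  [load 190/210]
  90 → bin 2 (new)  [load 90/210]
  50 → bin 2  [load 140/210]
  200 → bin 3 (new)  [load 200/210]
  140 → bin 4 (new)  [load 140/210]
  60 → bin 2  [load 200/210]
  130 → bin 5 (new)  [load 130/210]
  40 → bin 4  [load 180/210]
5 bins opened.

5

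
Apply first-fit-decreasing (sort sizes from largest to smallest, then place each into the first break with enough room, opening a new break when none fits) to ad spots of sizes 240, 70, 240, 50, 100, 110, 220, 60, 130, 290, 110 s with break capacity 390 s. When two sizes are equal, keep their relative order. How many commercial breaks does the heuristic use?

5

Sorted descending: 290, 240, 240, 220, 130, 110, 110, 100, 70, 60, 50.
  290 → break 1 (new)  [load 290/390]
  240 → break 2 (new)  [load 240/390]
  240 → break 3 (new)  [load 240/390]
  220 → break 4 (new)  [load 220/390]
  130 → break 2  [load 370/390]
  110 → break 3  [load 350/390]
  110 → break 4  [load 330/390]
  100 → break 1  [load 390/390]
  70 → break 5 (new)  [load 70/390]
  60 → break 4  [load 390/390]
  50 → break 5  [load 120/390]
5 commercial breaks opened.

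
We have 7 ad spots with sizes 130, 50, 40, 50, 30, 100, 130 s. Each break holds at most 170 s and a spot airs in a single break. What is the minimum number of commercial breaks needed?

4

Total = 130 + 130 + 100 + 50 + 50 + 40 + 30 = 530 s.
Lower bound: ⌈530/170⌉ = 4 commercial breaks.
A packing using 4 commercial breaks:
  break 1: 130 + 40 = 170
  break 2: 130 + 30 = 160
  break 3: 100 + 50 = 150
  break 4: 50 = 50
This matches the lower bound, so 4 is optimal.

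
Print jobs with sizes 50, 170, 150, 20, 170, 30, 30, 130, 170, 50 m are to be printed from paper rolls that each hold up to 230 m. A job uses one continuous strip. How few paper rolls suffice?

5

Total = 170 + 170 + 170 + 150 + 130 + 50 + 50 + 30 + 30 + 20 = 970 m.
Lower bound: ⌈970/230⌉ = 5 paper rolls.
A packing using 5 paper rolls:
  roll 1: 170 + 50 = 220
  roll 2: 170 + 50 = 220
  roll 3: 170 + 30 + 30 = 230
  roll 4: 150 + 20 = 170
  roll 5: 130 = 130
This matches the lower bound, so 5 is optimal.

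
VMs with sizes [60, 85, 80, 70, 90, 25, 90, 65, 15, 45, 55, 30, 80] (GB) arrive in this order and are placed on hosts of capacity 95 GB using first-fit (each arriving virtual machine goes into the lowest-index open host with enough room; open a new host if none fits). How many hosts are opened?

10

  60 → host 1 (new)  [load 60/95]
  85 → host 2 (new)  [load 85/95]
  80 → host 3 (new)  [load 80/95]
  70 → host 4 (new)  [load 70/95]
  90 → host 5 (new)  [load 90/95]
  25 → host 1  [load 85/95]
  90 → host 6 (new)  [load 90/95]
  65 → host 7 (new)  [load 65/95]
  15 → host 3  [load 95/95]
  45 → host 8 (new)  [load 45/95]
  55 → host 9 (new)  [load 55/95]
  30 → host 7  [load 95/95]
  80 → host 10 (new)  [load 80/95]
10 hosts opened.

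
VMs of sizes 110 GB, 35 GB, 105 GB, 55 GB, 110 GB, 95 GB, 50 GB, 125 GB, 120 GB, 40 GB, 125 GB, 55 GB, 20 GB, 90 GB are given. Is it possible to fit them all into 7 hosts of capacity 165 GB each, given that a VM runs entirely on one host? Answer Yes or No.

No

Total = 1135 GB; ⌈1135/165⌉ = 7.
8 VMs each exceed half the capacity and cannot share a host, forcing at least 8 hosts.
At least 8 hosts are required, but only 7 are allowed.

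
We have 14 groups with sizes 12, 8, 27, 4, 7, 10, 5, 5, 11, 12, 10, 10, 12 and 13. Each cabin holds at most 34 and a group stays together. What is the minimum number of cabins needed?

5

Total = 27 + 13 + 12 + 12 + 12 + 11 + 10 + 10 + 10 + 8 + 7 + 5 + 5 + 4 = 146.
Lower bound: ⌈146/34⌉ = 5 cabins.
A packing using 5 cabins:
  cabin 1: 27 + 7 = 34
  cabin 2: 13 + 12 + 8 = 33
  cabin 3: 12 + 12 + 10 = 34
  cabin 4: 11 + 10 + 10 = 31
  cabin 5: 5 + 5 + 4 = 14
This matches the lower bound, so 5 is optimal.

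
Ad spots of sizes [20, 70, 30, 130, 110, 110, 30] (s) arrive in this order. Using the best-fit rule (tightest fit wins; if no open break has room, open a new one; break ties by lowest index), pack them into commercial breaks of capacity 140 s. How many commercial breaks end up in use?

  20 → break 1 (new)  [load 20/140]
  70 → break 1  [load 90/140]
  30 → break 1  [load 120/140]
  130 → break 2 (new)  [load 130/140]
  110 → break 3 (new)  [load 110/140]
  110 → break 4 (new)  [load 110/140]
  30 → break 3  [load 140/140]
4 commercial breaks opened.

4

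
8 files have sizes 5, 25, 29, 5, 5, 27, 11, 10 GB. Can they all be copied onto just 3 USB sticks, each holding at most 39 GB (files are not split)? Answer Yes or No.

No

Total = 117 GB; ⌈117/39⌉ = 3.
The bound of 3 does not rule out 3, but exhaustive search shows no assignment into 3 USB sticks of capacity 39 GB exists — the minimum is 4.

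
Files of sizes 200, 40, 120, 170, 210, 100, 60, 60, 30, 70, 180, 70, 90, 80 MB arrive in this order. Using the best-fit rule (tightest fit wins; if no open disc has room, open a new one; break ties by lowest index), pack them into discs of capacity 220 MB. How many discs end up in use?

  200 → disc 1 (new)  [load 200/220]
  40 → disc 2 (new)  [load 40/220]
  120 → disc 2  [load 160/220]
  170 → disc 3 (new)  [load 170/220]
  210 → disc 4 (new)  [load 210/220]
  100 → disc 5 (new)  [load 100/220]
  60 → disc 2  [load 220/220]
  60 → disc 5  [load 160/220]
  30 → disc 3  [load 200/220]
  70 → disc 6 (new)  [load 70/220]
  180 → disc 7 (new)  [load 180/220]
  70 → disc 6  [load 140/220]
  90 → disc 8 (new)  [load 90/220]
  80 → disc 6  [load 220/220]
8 discs opened.

8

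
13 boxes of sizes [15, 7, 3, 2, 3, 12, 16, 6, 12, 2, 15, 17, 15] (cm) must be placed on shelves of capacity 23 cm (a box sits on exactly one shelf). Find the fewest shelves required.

Total = 17 + 16 + 15 + 15 + 15 + 12 + 12 + 7 + 6 + 3 + 3 + 2 + 2 = 125 cm.
Lower bound: ⌈125/23⌉ = 6 shelves.
Also, 7 boxes each exceed 23/2 cm, and no two of those can share a shelf, so at least 7 shelves are needed.
A packing using 7 shelves:
  shelf 1: 17 + 6 = 23
  shelf 2: 16 + 7 = 23
  shelf 3: 15 + 3 + 3 + 2 = 23
  shelf 4: 15 + 2 = 17
  shelf 5: 15 = 15
  shelf 6: 12 = 12
  shelf 7: 12 = 12
This matches the lower bound, so 7 is optimal.

7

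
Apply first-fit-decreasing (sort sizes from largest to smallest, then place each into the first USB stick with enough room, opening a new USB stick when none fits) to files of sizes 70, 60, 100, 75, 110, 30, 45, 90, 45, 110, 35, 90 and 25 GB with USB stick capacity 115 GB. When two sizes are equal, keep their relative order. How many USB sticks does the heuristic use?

Sorted descending: 110, 110, 100, 90, 90, 75, 70, 60, 45, 45, 35, 30, 25.
  110 → USB stick 1 (new)  [load 110/115]
  110 → USB stick 2 (new)  [load 110/115]
  100 → USB stick 3 (new)  [load 100/115]
  90 → USB stick 4 (new)  [load 90/115]
  90 → USB stick 5 (new)  [load 90/115]
  75 → USB stick 6 (new)  [load 75/115]
  70 → USB stick 7 (new)  [load 70/115]
  60 → USB stick 8 (new)  [load 60/115]
  45 → USB stick 7  [load 115/115]
  45 → USB stick 8  [load 105/115]
  35 → USB stick 6  [load 110/115]
  30 → USB stick 9 (new)  [load 30/115]
  25 → USB stick 4  [load 115/115]
9 USB sticks opened.

9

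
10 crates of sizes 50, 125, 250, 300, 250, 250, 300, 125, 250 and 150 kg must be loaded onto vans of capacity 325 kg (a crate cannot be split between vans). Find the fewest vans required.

8

Total = 300 + 300 + 250 + 250 + 250 + 250 + 150 + 125 + 125 + 50 = 2050 kg.
Lower bound: ⌈2050/325⌉ = 7 vans.
A packing using 8 vans:
  van 1: 300 = 300
  van 2: 300 = 300
  van 3: 250 + 50 = 300
  van 4: 250 = 250
  van 5: 250 = 250
  van 6: 250 = 250
  van 7: 150 + 125 = 275
  van 8: 125 = 125
No arrangement into 7 vans stays within capacity, so 8 is optimal.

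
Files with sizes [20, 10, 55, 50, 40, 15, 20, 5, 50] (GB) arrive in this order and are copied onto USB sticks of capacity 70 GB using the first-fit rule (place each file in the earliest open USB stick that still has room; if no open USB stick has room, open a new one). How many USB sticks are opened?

4

  20 → USB stick 1 (new)  [load 20/70]
  10 → USB stick 1  [load 30/70]
  55 → USB stick 2 (new)  [load 55/70]
  50 → USB stick 3 (new)  [load 50/70]
  40 → USB stick 1  [load 70/70]
  15 → USB stick 2  [load 70/70]
  20 → USB stick 3  [load 70/70]
  5 → USB stick 4 (new)  [load 5/70]
  50 → USB stick 4  [load 55/70]
4 USB sticks opened.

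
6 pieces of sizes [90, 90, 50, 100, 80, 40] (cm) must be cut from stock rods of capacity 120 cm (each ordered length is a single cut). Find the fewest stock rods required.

Total = 100 + 90 + 90 + 80 + 50 + 40 = 450 cm.
Lower bound: ⌈450/120⌉ = 4 stock rods.
A packing using 5 stock rods:
  stock rod 1: 100 = 100
  stock rod 2: 90 = 90
  stock rod 3: 90 = 90
  stock rod 4: 80 + 40 = 120
  stock rod 5: 50 = 50
No arrangement into 4 stock rods stays within capacity, so 5 is optimal.

5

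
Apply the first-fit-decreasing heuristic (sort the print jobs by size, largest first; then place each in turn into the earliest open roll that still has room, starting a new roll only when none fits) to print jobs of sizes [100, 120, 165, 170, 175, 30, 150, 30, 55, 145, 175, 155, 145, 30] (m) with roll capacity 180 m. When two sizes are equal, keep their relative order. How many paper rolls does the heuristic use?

10

Sorted descending: 175, 175, 170, 165, 155, 150, 145, 145, 120, 100, 55, 30, 30, 30.
  175 → roll 1 (new)  [load 175/180]
  175 → roll 2 (new)  [load 175/180]
  170 → roll 3 (new)  [load 170/180]
  165 → roll 4 (new)  [load 165/180]
  155 → roll 5 (new)  [load 155/180]
  150 → roll 6 (new)  [load 150/180]
  145 → roll 7 (new)  [load 145/180]
  145 → roll 8 (new)  [load 145/180]
  120 → roll 9 (new)  [load 120/180]
  100 → roll 10 (new)  [load 100/180]
  55 → roll 9  [load 175/180]
  30 → roll 6  [load 180/180]
  30 → roll 7  [load 175/180]
  30 → roll 8  [load 175/180]
10 paper rolls opened.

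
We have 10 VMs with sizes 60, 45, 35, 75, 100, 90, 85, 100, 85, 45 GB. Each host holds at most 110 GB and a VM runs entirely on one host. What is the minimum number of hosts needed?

Total = 100 + 100 + 90 + 85 + 85 + 75 + 60 + 45 + 45 + 35 = 720 GB.
Lower bound: ⌈720/110⌉ = 7 hosts.
A packing using 8 hosts:
  host 1: 100 = 100
  host 2: 100 = 100
  host 3: 90 = 90
  host 4: 85 = 85
  host 5: 85 = 85
  host 6: 75 + 35 = 110
  host 7: 60 + 45 = 105
  host 8: 45 = 45
No arrangement into 7 hosts stays within capacity, so 8 is optimal.

8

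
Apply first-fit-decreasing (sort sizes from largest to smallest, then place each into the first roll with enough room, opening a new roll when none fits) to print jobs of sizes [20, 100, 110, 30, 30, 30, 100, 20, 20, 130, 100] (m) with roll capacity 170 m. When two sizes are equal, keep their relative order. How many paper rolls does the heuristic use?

Sorted descending: 130, 110, 100, 100, 100, 30, 30, 30, 20, 20, 20.
  130 → roll 1 (new)  [load 130/170]
  110 → roll 2 (new)  [load 110/170]
  100 → roll 3 (new)  [load 100/170]
  100 → roll 4 (new)  [load 100/170]
  100 → roll 5 (new)  [load 100/170]
  30 → roll 1  [load 160/170]
  30 → roll 2  [load 140/170]
  30 → roll 2  [load 170/170]
  20 → roll 3  [load 120/170]
  20 → roll 3  [load 140/170]
  20 → roll 3  [load 160/170]
5 paper rolls opened.

5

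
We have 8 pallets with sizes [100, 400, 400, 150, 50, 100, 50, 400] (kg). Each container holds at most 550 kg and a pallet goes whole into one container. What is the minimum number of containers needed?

3

Total = 400 + 400 + 400 + 150 + 100 + 100 + 50 + 50 = 1650 kg.
Lower bound: ⌈1650/550⌉ = 3 containers.
A packing using 3 containers:
  container 1: 400 + 150 = 550
  container 2: 400 + 100 + 50 = 550
  container 3: 400 + 100 + 50 = 550
This matches the lower bound, so 3 is optimal.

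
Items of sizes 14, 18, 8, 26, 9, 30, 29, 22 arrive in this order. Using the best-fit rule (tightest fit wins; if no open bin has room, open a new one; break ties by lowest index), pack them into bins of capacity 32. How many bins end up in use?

  14 → bin 1 (new)  [load 14/32]
  18 → bin 1  [load 32/32]
  8 → bin 2 (new)  [load 8/32]
  26 → bin 3 (new)  [load 26/32]
  9 → bin 2  [load 17/32]
  30 → bin 4 (new)  [load 30/32]
  29 → bin 5 (new)  [load 29/32]
  22 → bin 6 (new)  [load 22/32]
6 bins opened.

6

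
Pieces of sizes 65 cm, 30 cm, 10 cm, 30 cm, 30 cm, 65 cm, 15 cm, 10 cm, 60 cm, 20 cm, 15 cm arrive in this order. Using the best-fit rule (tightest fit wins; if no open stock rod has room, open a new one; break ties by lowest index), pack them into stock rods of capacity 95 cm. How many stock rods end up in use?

  65 → stock rod 1 (new)  [load 65/95]
  30 → stock rod 1  [load 95/95]
  10 → stock rod 2 (new)  [load 10/95]
  30 → stock rod 2  [load 40/95]
  30 → stock rod 2  [load 70/95]
  65 → stock rod 3 (new)  [load 65/95]
  15 → stock rod 2  [load 85/95]
  10 → stock rod 2  [load 95/95]
  60 → stock rod 4 (new)  [load 60/95]
  20 → stock rod 3  [load 85/95]
  15 → stock rod 4  [load 75/95]
4 stock rods opened.

4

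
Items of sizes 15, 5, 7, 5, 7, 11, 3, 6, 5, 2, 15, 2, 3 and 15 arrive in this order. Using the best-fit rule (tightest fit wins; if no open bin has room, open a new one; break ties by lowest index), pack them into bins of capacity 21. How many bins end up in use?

5

  15 → bin 1 (new)  [load 15/21]
  5 → bin 1  [load 20/21]
  7 → bin 2 (new)  [load 7/21]
  5 → bin 2  [load 12/21]
  7 → bin 2  [load 19/21]
  11 → bin 3 (new)  [load 11/21]
  3 → bin 3  [load 14/21]
  6 → bin 3  [load 20/21]
  5 → bin 4 (new)  [load 5/21]
  2 → bin 2  [load 21/21]
  15 → bin 4  [load 20/21]
  2 → bin 5 (new)  [load 2/21]
  3 → bin 5  [load 5/21]
  15 → bin 5  [load 20/21]
5 bins opened.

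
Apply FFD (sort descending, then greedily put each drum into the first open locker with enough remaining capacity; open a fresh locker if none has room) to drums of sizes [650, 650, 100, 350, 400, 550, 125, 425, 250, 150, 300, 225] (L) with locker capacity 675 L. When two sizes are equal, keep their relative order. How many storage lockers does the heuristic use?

Sorted descending: 650, 650, 550, 425, 400, 350, 300, 250, 225, 150, 125, 100.
  650 → locker 1 (new)  [load 650/675]
  650 → locker 2 (new)  [load 650/675]
  550 → locker 3 (new)  [load 550/675]
  425 → locker 4 (new)  [load 425/675]
  400 → locker 5 (new)  [load 400/675]
  350 → locker 6 (new)  [load 350/675]
  300 → locker 6  [load 650/675]
  250 → locker 4  [load 675/675]
  225 → locker 5  [load 625/675]
  150 → locker 7 (new)  [load 150/675]
  125 → locker 3  [load 675/675]
  100 → locker 7  [load 250/675]
7 storage lockers opened.

7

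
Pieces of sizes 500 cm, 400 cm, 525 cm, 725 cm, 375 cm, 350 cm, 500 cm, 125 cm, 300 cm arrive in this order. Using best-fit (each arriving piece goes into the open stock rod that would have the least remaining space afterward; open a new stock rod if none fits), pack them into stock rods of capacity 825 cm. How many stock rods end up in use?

  500 → stock rod 1 (new)  [load 500/825]
  400 → stock rod 2 (new)  [load 400/825]
  525 → stock rod 3 (new)  [load 525/825]
  725 → stock rod 4 (new)  [load 725/825]
  375 → stock rod 2  [load 775/825]
  350 → stock rod 5 (new)  [load 350/825]
  500 → stock rod 6 (new)  [load 500/825]
  125 → stock rod 3  [load 650/825]
  300 → stock rod 1  [load 800/825]
6 stock rods opened.

6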